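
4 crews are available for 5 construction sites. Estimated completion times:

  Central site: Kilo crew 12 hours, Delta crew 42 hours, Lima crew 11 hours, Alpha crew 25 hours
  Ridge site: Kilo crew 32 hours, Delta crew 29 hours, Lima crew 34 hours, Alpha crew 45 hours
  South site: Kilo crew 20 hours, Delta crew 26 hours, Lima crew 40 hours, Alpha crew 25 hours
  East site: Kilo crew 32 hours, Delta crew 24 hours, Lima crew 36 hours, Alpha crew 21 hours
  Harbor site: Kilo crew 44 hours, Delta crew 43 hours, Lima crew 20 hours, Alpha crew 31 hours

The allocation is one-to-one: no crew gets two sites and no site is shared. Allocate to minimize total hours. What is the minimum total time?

Minimum total: 79 hours

This is the linear assignment problem.
Optimal: Kilo crew→Central site (12 hours), Delta crew→South site (26 hours), Lima crew→Harbor site (20 hours), Alpha crew→East site (21 hours) — total 12+26+20+21 = 79 hours.
Every other assignment is strictly worse.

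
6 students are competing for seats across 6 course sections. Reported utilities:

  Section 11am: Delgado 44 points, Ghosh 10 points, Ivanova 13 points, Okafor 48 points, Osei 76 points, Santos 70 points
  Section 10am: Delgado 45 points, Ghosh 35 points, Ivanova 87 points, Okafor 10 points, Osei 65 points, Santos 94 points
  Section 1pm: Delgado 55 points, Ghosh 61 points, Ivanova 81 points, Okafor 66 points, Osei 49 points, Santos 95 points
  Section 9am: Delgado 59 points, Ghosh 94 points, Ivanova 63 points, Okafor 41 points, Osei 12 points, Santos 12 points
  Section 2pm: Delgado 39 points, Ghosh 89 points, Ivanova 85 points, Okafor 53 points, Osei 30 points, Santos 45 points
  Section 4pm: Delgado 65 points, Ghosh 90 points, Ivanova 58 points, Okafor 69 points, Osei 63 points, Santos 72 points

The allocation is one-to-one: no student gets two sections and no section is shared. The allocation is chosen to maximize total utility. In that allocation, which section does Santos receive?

This is the linear assignment problem.
Optimal: Delgado→Section 4pm (65 points), Ghosh→Section 9am (94 points), Ivanova→Section 2pm (85 points), Okafor→Section 1pm (66 points), Osei→Section 11am (76 points), Santos→Section 10am (94 points) — total 65+94+85+66+76+94 = 480 points.
Max-entry greedy (repeatedly take the single best remaining cell) gives 460 points, worse by 20.
Next-best assignment: Delgado→Section 9am, Ghosh→Section 2pm, Ivanova→Section 10am, Okafor→Section 4pm, Osei→Section 11am, Santos→Section 1pm = 475 points.
Santos's own top section is Section 1pm (95 points), but forcing Santos→Section 1pm and reassigning the rest optimally gives only 475 points — worse by 5.

Santos receives Section 10am.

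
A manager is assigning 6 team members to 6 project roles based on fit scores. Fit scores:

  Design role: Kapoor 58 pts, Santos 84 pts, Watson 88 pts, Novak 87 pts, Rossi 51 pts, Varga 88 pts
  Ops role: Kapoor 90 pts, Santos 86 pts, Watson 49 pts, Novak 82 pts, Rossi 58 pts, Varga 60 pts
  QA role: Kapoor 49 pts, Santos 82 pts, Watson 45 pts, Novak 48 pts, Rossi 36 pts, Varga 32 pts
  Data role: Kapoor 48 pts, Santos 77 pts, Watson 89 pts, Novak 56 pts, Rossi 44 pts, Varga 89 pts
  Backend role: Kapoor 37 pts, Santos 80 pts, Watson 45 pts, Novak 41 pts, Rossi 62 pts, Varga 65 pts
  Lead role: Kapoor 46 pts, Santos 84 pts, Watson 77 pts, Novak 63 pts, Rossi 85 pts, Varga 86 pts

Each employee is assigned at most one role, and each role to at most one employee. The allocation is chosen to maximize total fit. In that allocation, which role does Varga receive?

Optimal: Kapoor→Ops role (90 pts), Santos→QA role (82 pts), Watson→Data role (89 pts), Novak→Design role (87 pts), Rossi→Lead role (85 pts), Varga→Backend role (65 pts) — total 90+82+89+87+85+65 = 498 pts.
Max-entry greedy (repeatedly take the single best remaining cell) gives 475 pts, worse by 23.
Next-best assignment: Kapoor→Ops role, Santos→QA role, Watson→Data role, Novak→Design role, Rossi→Backend role, Varga→Lead role = 496 pts.
Varga's own top role is Data role (89 pts), but forcing Varga→Data role and reassigning the rest optimally gives only 487 pts — worse by 11.

Varga receives Backend role.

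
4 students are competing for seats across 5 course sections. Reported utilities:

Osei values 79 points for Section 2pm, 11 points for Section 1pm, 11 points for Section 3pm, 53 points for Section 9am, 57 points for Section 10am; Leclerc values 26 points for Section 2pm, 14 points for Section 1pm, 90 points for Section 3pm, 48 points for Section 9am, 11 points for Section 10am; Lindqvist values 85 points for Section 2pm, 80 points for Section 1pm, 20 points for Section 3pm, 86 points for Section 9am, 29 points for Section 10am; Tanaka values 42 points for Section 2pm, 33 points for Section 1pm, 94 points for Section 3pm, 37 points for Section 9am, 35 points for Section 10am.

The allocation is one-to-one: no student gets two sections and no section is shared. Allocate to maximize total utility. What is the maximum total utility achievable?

Maximum total: 301 points

This is the linear assignment problem.
Optimal: Osei→Section 2pm (79 points), Leclerc→Section 9am (48 points), Lindqvist→Section 1pm (80 points), Tanaka→Section 3pm (94 points) — total 79+48+80+94 = 301 points.
Row-greedy (each student in turn takes its best remaining section) gives 290 points, worse by 11.
Next-best assignment: Osei→Section 2pm, Leclerc→Section 3pm, Lindqvist→Section 9am, Tanaka→Section 10am = 290 points.
Swapping Tanaka↔Lindqvist (Tanaka→Section 1pm 33 points, Lindqvist→Section 3pm 20 points) loses 121.
Checked against all permutations: 301 points is optimal.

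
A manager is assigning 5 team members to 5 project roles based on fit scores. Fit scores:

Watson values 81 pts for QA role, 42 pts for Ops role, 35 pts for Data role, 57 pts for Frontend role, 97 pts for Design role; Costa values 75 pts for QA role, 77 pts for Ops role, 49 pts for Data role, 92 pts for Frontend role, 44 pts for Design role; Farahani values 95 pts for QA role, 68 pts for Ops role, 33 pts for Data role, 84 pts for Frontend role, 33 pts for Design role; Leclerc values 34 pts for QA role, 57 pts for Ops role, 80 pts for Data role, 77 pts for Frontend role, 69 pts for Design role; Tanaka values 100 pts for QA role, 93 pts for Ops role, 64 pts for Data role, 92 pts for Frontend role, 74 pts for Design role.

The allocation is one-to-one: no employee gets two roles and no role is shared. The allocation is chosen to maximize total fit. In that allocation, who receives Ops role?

Tanaka receives Ops role.

Optimal: Watson→Design role (97 pts), Costa→Frontend role (92 pts), Farahani→QA role (95 pts), Leclerc→Data role (80 pts), Tanaka→Ops role (93 pts) — total 97+92+95+80+93 = 457 pts.
Max-entry greedy (repeatedly take the single best remaining cell) gives 437 pts, worse by 20.
Swapping Leclerc↔Tanaka (Leclerc→Ops role 57 pts, Tanaka→Data role 64 pts) loses 52.
Checked against all permutations: 457 pts is optimal.
Tanaka's own top role is QA role (100 pts), but forcing Tanaka→QA role and reassigning the rest optimally gives only 438 pts — worse by 19.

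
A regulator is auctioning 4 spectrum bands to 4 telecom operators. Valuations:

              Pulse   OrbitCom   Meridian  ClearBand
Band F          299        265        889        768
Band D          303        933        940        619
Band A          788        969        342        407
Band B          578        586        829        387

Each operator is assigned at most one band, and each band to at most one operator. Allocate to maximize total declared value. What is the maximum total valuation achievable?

Treat this as an assignment problem: match each operator to one band.
Optimal: Pulse→Band A ($788M), OrbitCom→Band D ($933M), Meridian→Band B ($829M), ClearBand→Band F ($768M) — total 788+933+829+768 = $3318M.
Column-greedy (each band in turn goes to its best remaining operator) gives $2997M, worse by 321.
Next-best assignment: Pulse→Band B, OrbitCom→Band A, Meridian→Band D, ClearBand→Band F = $3255M.
Swapping Pulse↔OrbitCom (Pulse→Band D $303M, OrbitCom→Band A $969M) loses 449.
No other one-to-one assignment exceeds $3318M.

Max total: $3318M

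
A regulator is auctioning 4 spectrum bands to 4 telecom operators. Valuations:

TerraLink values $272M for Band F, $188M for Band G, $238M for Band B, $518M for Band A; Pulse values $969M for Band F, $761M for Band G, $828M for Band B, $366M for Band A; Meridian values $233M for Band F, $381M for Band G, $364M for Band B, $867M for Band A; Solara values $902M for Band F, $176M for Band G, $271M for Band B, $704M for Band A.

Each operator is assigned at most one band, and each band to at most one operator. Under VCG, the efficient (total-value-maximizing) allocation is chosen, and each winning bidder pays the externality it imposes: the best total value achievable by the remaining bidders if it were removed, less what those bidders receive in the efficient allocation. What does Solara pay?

Solara pays $191M.

Efficient allocation: TerraLink→Band G ($188M), Pulse→Band B ($828M), Meridian→Band A ($867M), Solara→Band F ($902M); total welfare W = $2785M.
Solara receives Band F at value $902M, so the others get W − 902 = $1883M.
Without Solara: best allocation of the remaining 3 bidders over all 4 bands is TerraLink→Band B ($238M), Pulse→Band F ($969M), Meridian→Band A ($867M), total $2074M.
VCG payment = (others' best without Solara) − (others' welfare with Solara) = 2074 − 1883 = $191M.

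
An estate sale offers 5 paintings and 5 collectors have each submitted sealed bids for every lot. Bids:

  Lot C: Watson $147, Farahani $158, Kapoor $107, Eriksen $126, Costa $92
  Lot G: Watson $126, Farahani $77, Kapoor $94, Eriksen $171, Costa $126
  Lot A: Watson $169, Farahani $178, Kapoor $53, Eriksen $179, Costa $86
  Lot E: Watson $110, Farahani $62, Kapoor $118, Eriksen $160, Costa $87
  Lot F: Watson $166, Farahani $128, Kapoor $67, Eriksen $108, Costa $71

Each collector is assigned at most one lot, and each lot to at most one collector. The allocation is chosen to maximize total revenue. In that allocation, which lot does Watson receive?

Optimal: Watson→Lot F ($166), Farahani→Lot C ($158), Kapoor→Lot E ($118), Eriksen→Lot A ($179), Costa→Lot G ($126) — total 166+158+118+179+126 = $747.
Swapping Eriksen↔Watson (Eriksen→Lot F $108, Watson→Lot A $169) loses 68.
Every other assignment is strictly worse.
Watson's own top lot is Lot A ($169), but forcing Watson→Lot A and reassigning the rest optimally gives only $690 — worse by 57.

Watson receives Lot F.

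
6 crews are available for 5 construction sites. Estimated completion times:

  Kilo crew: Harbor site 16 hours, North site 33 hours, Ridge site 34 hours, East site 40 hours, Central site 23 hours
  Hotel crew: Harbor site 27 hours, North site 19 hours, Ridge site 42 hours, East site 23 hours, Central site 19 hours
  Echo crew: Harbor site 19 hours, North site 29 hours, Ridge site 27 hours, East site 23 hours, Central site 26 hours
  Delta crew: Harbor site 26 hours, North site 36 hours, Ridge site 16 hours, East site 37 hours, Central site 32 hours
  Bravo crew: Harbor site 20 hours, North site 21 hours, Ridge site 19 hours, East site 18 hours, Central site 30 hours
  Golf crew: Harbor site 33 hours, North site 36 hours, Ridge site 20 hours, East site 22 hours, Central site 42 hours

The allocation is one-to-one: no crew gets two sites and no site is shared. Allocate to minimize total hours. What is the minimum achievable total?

Min total: 94 hours

Treat this as an assignment problem: match each crew to one site.
Optimal: Kilo crew→Harbor site (16 hours), Bravo crew→North site (21 hours), Delta crew→Ridge site (16 hours), Golf crew→East site (22 hours), Hotel crew→Central site (19 hours) — total 16+21+16+22+19 = 94 hours.
Column-greedy (each site in turn goes to its cheapest remaining crew) gives 95 hours, worse by 1.
Next-best assignment: Kilo crew→Harbor site, Hotel crew→North site, Delta crew→Ridge site, Bravo crew→East site, Echo crew→Central site = 95 hours.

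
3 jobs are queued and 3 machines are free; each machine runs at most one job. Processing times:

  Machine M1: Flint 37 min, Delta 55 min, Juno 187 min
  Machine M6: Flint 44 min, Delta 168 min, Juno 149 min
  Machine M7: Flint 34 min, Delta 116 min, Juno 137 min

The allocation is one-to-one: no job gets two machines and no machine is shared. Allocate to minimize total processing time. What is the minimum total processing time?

Treat this as an assignment problem: match each job to one machine.
Optimal: Flint→Machine M6 (44 min), Delta→Machine M1 (55 min), Juno→Machine M7 (137 min) — total 44+55+137 = 236 min.
Min-entry greedy (repeatedly take the single cheapest remaining cell) gives 238 min, worse by 2.

Minimum total: 236 min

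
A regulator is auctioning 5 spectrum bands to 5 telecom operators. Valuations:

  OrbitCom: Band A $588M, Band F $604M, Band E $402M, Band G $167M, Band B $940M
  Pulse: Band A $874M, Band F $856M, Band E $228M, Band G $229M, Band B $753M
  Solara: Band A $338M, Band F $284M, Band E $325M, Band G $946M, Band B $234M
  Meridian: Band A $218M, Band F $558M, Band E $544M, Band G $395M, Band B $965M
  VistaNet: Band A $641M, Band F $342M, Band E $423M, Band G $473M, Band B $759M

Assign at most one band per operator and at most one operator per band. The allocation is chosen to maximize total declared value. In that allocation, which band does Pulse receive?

Pulse receives Band F.

Optimal: OrbitCom→Band B ($940M), Pulse→Band F ($856M), Solara→Band G ($946M), Meridian→Band E ($544M), VistaNet→Band A ($641M) — total 940+856+946+544+641 = $3927M.
Column-greedy (each band in turn goes to its best remaining operator) gives $3727M, worse by 200.
Next-best assignment: OrbitCom→Band F, Pulse→Band A, Solara→Band G, Meridian→Band B, VistaNet→Band E = $3812M.
Pulse's own top band is Band A ($874M), but forcing Pulse→Band A and reassigning the rest optimally gives only $3812M — worse by 115.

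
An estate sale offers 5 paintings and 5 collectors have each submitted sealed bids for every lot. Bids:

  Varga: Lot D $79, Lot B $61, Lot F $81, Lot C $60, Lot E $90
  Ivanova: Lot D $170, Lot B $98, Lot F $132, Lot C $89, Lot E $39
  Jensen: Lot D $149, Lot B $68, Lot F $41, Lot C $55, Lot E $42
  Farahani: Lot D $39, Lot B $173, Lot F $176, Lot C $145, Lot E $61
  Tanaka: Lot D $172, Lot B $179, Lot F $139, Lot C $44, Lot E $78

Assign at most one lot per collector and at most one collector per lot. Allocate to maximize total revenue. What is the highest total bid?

Maximum total: $695

Optimal: Varga→Lot E ($90), Ivanova→Lot F ($132), Jensen→Lot D ($149), Farahani→Lot C ($145), Tanaka→Lot B ($179) — total 90+132+149+145+179 = $695.
Max-entry greedy (repeatedly take the single best remaining cell) gives $670, worse by 25.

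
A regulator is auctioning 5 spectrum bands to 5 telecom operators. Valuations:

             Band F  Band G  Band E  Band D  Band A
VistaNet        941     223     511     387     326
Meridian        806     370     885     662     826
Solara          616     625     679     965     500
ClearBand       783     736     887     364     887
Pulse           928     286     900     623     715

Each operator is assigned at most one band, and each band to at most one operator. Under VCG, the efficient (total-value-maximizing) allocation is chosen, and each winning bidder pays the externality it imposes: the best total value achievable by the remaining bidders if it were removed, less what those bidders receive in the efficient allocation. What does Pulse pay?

Efficient allocation: VistaNet→Band F ($941M), Meridian→Band A ($826M), Solara→Band D ($965M), ClearBand→Band G ($736M), Pulse→Band E ($900M); total welfare W = $4368M.
Pulse receives Band E at value $900M, so the others get W − 900 = $3468M.
Without Pulse: best allocation of the remaining 4 bidders over all 5 bands is VistaNet→Band F ($941M), Meridian→Band E ($885M), Solara→Band D ($965M), ClearBand→Band A ($887M), total $3678M.
VCG payment = (others' best without Pulse) − (others' welfare with Pulse) = 3678 − 3468 = $210M.

Pulse pays $210M.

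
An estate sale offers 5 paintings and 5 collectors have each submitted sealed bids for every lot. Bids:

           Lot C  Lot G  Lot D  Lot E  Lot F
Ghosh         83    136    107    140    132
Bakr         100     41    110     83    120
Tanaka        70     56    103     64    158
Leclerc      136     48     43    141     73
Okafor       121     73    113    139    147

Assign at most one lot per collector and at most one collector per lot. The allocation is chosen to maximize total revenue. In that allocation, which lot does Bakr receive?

Bakr receives Lot D.

Optimal: Ghosh→Lot G ($136), Bakr→Lot D ($110), Tanaka→Lot F ($158), Leclerc→Lot C ($136), Okafor→Lot E ($139) — total 136+110+158+136+139 = $679.
Row-greedy (each collector in turn takes its best remaining lot) gives $572, worse by 107.
Bakr's own top lot is Lot F ($120), but forcing Bakr→Lot F and reassigning the rest optimally gives only $634 — worse by 45.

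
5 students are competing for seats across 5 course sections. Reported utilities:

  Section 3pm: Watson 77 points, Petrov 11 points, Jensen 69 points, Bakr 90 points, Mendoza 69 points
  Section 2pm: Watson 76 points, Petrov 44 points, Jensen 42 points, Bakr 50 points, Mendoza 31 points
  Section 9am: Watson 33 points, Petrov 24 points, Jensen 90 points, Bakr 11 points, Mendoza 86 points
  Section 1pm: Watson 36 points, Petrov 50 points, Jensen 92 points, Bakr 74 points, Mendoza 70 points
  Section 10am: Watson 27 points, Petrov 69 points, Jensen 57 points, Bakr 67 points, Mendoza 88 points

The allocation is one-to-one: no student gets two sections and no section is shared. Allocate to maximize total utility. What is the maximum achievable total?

Optimal: Watson→Section 2pm (76 points), Petrov→Section 10am (69 points), Jensen→Section 1pm (92 points), Bakr→Section 3pm (90 points), Mendoza→Section 9am (86 points) — total 76+69+92+90+86 = 413 points.
Column-greedy (each section in turn goes to its best remaining student) gives 395 points, worse by 18.
Next-best assignment: Watson→Section 2pm, Petrov→Section 10am, Jensen→Section 9am, Bakr→Section 3pm, Mendoza→Section 1pm = 395 points.

Max total: 413 points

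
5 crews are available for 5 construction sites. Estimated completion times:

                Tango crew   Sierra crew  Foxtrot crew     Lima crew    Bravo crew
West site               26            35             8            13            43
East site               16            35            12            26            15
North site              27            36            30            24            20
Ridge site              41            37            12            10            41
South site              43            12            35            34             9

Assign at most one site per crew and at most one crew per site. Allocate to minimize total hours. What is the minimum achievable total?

Optimal: Tango crew→East site (16 hours), Sierra crew→South site (12 hours), Foxtrot crew→West site (8 hours), Lima crew→Ridge site (10 hours), Bravo crew→North site (20 hours) — total 16+12+8+10+20 = 66 hours.
Column-greedy (each site in turn goes to its cheapest remaining crew) gives 127 hours, worse by 61.
Next-best assignment: Tango crew→North site, Sierra crew→South site, Foxtrot crew→West site, Lima crew→Ridge site, Bravo crew→East site = 72 hours.
Swapping Tango crew↔Sierra crew (Tango crew→South site 43 hours, Sierra crew→East site 35 hours) adds 50.
No other one-to-one assignment undercuts 66 hours.

Min total: 66 hours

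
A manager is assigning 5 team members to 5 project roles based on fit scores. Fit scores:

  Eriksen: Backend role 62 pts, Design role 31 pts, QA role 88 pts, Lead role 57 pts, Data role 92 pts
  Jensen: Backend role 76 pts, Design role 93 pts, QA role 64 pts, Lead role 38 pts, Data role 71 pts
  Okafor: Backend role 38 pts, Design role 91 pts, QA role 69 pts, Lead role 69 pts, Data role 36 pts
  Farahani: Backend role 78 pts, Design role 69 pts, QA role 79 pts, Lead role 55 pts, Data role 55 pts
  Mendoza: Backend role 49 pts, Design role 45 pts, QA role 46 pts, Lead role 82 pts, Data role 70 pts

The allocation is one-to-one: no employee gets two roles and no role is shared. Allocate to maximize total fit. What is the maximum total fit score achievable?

Maximum total: 420 pts

Treat this as an assignment problem: match each employee to one role.
Optimal: Eriksen→Data role (92 pts), Jensen→Backend role (76 pts), Okafor→Design role (91 pts), Farahani→QA role (79 pts), Mendoza→Lead role (82 pts) — total 92+76+91+79+82 = 420 pts.
Max-entry greedy (repeatedly take the single best remaining cell) gives 384 pts, worse by 36.
Swapping Mendoza↔Eriksen (Mendoza→Data role 70 pts, Eriksen→Lead role 57 pts) loses 47.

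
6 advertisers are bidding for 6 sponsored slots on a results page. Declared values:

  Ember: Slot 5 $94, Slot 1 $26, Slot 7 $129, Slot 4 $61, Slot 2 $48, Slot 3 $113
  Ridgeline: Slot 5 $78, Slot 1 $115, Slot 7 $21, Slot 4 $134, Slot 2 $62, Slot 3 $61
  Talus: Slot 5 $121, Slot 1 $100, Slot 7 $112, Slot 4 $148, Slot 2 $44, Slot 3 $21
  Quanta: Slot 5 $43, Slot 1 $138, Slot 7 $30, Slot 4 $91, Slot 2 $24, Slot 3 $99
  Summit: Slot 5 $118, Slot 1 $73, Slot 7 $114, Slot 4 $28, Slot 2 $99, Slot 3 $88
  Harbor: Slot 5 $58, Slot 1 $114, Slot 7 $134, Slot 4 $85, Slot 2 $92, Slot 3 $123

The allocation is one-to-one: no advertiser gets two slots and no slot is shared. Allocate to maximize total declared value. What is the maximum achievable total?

Maximum total: $744

Optimal: Ember→Slot 7 ($129), Ridgeline→Slot 4 ($134), Talus→Slot 5 ($121), Quanta→Slot 1 ($138), Summit→Slot 2 ($99), Harbor→Slot 3 ($123) — total 129+134+121+138+99+123 = $744.
Column-greedy (each slot in turn goes to its best remaining advertiser) gives $739, worse by 5.
Next-best assignment: Ember→Slot 3, Ridgeline→Slot 4, Talus→Slot 5, Quanta→Slot 1, Summit→Slot 2, Harbor→Slot 7 = $739.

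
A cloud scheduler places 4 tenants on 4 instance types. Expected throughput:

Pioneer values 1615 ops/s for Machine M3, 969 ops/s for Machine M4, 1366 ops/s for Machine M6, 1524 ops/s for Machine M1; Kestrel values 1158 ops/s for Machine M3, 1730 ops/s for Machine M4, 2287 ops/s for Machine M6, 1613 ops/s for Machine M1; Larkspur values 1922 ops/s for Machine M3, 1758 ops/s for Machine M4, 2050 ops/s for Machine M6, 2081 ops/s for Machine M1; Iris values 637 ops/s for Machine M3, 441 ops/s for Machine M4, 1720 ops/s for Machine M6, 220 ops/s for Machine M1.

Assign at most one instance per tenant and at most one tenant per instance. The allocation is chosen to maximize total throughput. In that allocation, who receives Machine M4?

This is the linear assignment problem.
Optimal: Pioneer→Machine M3 (1615 ops/s), Kestrel→Machine M4 (1730 ops/s), Larkspur→Machine M1 (2081 ops/s), Iris→Machine M6 (1720 ops/s) — total 1615+1730+2081+1720 = 7146 ops/s.
Row-greedy (each tenant in turn takes its best remaining instance) gives 6424 ops/s, worse by 722.
Swapping Pioneer↔Larkspur (Pioneer→Machine M1 1524 ops/s, Larkspur→Machine M3 1922 ops/s) loses 250.
Kestrel's own top instance is Machine M6 (2287 ops/s), but forcing Kestrel→Machine M6 and reassigning the rest optimally gives only 6424 ops/s — worse by 722.

Kestrel receives Machine M4.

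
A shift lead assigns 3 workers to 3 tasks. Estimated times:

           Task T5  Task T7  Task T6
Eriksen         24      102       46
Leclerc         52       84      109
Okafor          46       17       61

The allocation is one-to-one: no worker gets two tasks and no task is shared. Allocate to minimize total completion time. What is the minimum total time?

This is the linear assignment problem.
Optimal: Eriksen→Task T6 (46 min), Leclerc→Task T5 (52 min), Okafor→Task T7 (17 min) — total 46+52+17 = 115 min.
Row-greedy (each worker in turn takes its cheapest remaining task) gives 169 min, worse by 54.

Min total: 115 min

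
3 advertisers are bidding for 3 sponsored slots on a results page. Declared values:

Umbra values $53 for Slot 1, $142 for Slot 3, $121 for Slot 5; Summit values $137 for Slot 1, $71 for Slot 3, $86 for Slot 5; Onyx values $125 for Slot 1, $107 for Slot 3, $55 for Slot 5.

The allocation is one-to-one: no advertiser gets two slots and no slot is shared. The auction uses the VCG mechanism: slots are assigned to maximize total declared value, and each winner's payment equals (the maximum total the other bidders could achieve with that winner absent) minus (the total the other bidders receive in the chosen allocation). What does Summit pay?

Efficient allocation: Umbra→Slot 5 ($121), Summit→Slot 1 ($137), Onyx→Slot 3 ($107); total welfare W = $365.
Summit receives Slot 1 at value $137, so the others get W − 137 = $228.
Without Summit: best allocation of the remaining 2 bidders over all 3 slots is Umbra→Slot 3 ($142), Onyx→Slot 1 ($125), total $267.
VCG payment = (others' best without Summit) − (others' welfare with Summit) = 267 − 228 = $39.

Summit pays $39.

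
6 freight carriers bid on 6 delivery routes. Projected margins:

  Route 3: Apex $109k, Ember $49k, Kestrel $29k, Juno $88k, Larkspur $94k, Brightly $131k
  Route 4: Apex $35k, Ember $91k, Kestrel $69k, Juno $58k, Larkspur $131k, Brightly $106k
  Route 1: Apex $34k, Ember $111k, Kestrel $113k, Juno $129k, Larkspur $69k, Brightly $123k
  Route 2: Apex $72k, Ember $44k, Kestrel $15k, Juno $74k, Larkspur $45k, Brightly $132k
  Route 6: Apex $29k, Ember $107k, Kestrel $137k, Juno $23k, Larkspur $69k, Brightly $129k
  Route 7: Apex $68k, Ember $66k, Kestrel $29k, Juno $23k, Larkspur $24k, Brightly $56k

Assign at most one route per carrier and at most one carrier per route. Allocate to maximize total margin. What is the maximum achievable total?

Maximum total: $704k

Optimal: Apex→Route 3 ($109k), Ember→Route 7 ($66k), Kestrel→Route 6 ($137k), Juno→Route 1 ($129k), Larkspur→Route 4 ($131k), Brightly→Route 2 ($132k) — total 109+66+137+129+131+132 = $704k.
Row-greedy (each carrier in turn takes its best remaining route) gives $618k, worse by 86.
Swapping Brightly↔Juno (Brightly→Route 1 $123k, Juno→Route 2 $74k) loses 64.
Checked against all permutations: $704k is optimal.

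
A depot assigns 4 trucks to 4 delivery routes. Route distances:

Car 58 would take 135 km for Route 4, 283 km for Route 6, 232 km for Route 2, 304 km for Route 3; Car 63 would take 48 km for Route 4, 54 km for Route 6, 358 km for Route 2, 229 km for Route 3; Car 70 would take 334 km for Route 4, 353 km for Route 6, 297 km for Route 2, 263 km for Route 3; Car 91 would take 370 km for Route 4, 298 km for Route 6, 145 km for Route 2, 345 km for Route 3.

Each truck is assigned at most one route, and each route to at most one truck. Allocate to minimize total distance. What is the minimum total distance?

Optimal: Car 58→Route 4 (135 km), Car 63→Route 6 (54 km), Car 70→Route 3 (263 km), Car 91→Route 2 (145 km) — total 135+54+263+145 = 597 km.
Min-entry greedy (repeatedly take the single cheapest remaining cell) gives 739 km, worse by 142.
Next-best assignment: Car 58→Route 6, Car 63→Route 4, Car 70→Route 3, Car 91→Route 2 = 739 km.
Swapping Car 63↔Car 91 (Car 63→Route 2 358 km, Car 91→Route 6 298 km) adds 457.
Every other assignment is strictly worse.

Min total: 597 km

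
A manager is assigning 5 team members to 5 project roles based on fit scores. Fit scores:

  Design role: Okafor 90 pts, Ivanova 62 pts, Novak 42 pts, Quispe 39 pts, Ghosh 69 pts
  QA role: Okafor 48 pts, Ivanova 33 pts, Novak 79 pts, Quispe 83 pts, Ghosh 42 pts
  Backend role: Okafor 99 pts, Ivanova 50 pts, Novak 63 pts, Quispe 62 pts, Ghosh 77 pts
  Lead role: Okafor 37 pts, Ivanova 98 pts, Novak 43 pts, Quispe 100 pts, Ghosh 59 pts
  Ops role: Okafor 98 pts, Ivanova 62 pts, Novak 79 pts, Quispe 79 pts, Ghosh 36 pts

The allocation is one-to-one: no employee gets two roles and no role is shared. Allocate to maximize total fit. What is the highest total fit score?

Maximum total: 428 pts

Optimal: Okafor→Backend role (99 pts), Ivanova→Lead role (98 pts), Novak→Ops role (79 pts), Quispe→QA role (83 pts), Ghosh→Design role (69 pts) — total 99+98+79+83+69 = 428 pts.
Next-best assignment: Okafor→Design role, Ivanova→Lead role, Novak→Ops role, Quispe→QA role, Ghosh→Backend role = 427 pts.
No other one-to-one assignment exceeds 428 pts.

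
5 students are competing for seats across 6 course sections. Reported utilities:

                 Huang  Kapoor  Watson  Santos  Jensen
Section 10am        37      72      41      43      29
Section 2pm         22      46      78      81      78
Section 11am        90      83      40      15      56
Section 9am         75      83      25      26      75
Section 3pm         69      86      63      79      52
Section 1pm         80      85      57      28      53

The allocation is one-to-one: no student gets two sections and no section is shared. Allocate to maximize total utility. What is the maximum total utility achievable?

This is a one-to-one assignment (maximum-weight bipartite matching).
Optimal: Huang→Section 11am (90 points), Kapoor→Section 1pm (85 points), Watson→Section 2pm (78 points), Santos→Section 3pm (79 points), Jensen→Section 9am (75 points) — total 90+85+78+79+75 = 407 points.
Max-entry greedy (repeatedly take the single best remaining cell) gives 389 points, worse by 18.
Swapping Huang↔Kapoor (Huang→Section 1pm 80 points, Kapoor→Section 11am 83 points) loses 12.

Maximum total: 407 points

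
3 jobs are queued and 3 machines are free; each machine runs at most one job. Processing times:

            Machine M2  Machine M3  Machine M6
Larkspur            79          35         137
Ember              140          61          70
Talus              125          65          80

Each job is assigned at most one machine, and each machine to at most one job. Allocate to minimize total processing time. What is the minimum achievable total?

Optimal: Larkspur→Machine M2 (79 min), Ember→Machine M6 (70 min), Talus→Machine M3 (65 min) — total 79+70+65 = 214 min.
Row-greedy (each job in turn takes its cheapest remaining machine) gives 230 min, worse by 16.
Next-best assignment: Larkspur→Machine M2, Ember→Machine M3, Talus→Machine M6 = 220 min.
Every other assignment is strictly worse.

Minimum total: 214 min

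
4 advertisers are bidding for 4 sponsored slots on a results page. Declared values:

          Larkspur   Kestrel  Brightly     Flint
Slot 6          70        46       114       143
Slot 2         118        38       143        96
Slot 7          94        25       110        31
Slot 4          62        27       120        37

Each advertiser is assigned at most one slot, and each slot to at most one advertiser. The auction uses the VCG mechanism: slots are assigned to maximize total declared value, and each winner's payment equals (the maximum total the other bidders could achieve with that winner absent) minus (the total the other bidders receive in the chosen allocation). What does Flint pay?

Flint pays $20.

Efficient allocation: Larkspur→Slot 7 ($94), Kestrel→Slot 4 ($27), Brightly→Slot 2 ($143), Flint→Slot 6 ($143); total welfare W = $407.
Flint receives Slot 6 at value $143, so the others get W − 143 = $264.
Without Flint: best allocation of the remaining 3 bidders over all 4 slots is Larkspur→Slot 2 ($118), Kestrel→Slot 6 ($46), Brightly→Slot 4 ($120), total $284.
VCG payment = (others' best without Flint) − (others' welfare with Flint) = 284 − 264 = $20.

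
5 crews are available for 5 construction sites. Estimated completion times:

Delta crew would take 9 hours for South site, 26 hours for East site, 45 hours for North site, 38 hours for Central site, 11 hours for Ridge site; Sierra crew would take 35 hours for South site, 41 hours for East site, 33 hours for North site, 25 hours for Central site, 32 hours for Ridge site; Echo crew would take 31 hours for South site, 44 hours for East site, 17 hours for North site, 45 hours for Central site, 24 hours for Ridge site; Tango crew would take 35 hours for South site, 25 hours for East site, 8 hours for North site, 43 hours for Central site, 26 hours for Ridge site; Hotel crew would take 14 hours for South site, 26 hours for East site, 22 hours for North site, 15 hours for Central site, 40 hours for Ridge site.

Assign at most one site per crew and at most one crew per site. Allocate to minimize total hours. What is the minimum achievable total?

Min total: 92 hours

Treat this as an assignment problem: match each crew to one site.
Optimal: Delta crew→South site (9 hours), Sierra crew→Central site (25 hours), Echo crew→Ridge site (24 hours), Tango crew→North site (8 hours), Hotel crew→East site (26 hours) — total 9+25+24+8+26 = 92 hours.
Swapping Hotel crew↔Tango crew (Hotel crew→North site 22 hours, Tango crew→East site 25 hours) adds 13.
Checked against all permutations: 92 hours is optimal.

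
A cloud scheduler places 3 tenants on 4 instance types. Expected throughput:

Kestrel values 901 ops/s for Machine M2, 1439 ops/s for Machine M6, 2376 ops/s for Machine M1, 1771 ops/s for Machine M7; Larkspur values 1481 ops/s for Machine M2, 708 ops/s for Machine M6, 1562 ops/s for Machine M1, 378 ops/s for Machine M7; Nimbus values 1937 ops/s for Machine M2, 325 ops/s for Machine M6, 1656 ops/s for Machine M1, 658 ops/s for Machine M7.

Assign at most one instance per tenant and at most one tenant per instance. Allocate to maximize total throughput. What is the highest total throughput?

Maximum total: 5270 ops/s

Optimal: Kestrel→Machine M7 (1771 ops/s), Larkspur→Machine M1 (1562 ops/s), Nimbus→Machine M2 (1937 ops/s) — total 1771+1562+1937 = 5270 ops/s.
Column-greedy (each instance in turn goes to its best remaining tenant) gives 4938 ops/s, worse by 332.
Next-best assignment: Kestrel→Machine M1, Larkspur→Machine M6, Nimbus→Machine M2 = 5021 ops/s.
Every other assignment is strictly worse.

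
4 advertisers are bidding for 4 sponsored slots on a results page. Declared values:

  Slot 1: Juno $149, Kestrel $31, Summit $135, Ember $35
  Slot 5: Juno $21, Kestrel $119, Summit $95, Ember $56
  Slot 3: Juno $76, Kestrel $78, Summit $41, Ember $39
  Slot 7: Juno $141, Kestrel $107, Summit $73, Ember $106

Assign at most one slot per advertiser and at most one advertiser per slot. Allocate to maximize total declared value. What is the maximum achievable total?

Max total: $436

Optimal: Juno→Slot 3 ($76), Kestrel→Slot 5 ($119), Summit→Slot 1 ($135), Ember→Slot 7 ($106) — total 76+119+135+106 = $436.
Row-greedy (each advertiser in turn takes its best remaining slot) gives $380, worse by 56.
Swapping Kestrel↔Juno (Kestrel→Slot 3 $78, Juno→Slot 5 $21) loses 96.
No other one-to-one assignment exceeds $436.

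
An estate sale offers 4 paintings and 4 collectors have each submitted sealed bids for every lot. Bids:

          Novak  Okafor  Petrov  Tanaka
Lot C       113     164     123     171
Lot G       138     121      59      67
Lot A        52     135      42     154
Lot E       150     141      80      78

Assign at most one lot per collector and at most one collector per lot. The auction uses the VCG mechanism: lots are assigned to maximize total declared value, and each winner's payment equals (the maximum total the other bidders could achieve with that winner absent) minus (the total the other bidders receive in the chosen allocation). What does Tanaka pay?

Efficient allocation: Novak→Lot G ($138), Okafor→Lot E ($141), Petrov→Lot C ($123), Tanaka→Lot A ($154); total welfare W = $556.
Tanaka receives Lot A at value $154, so the others get W − 154 = $402.
Without Tanaka: best allocation of the remaining 3 bidders over all 4 lots is Novak→Lot E ($150), Okafor→Lot A ($135), Petrov→Lot C ($123), total $408.
VCG payment = (others' best without Tanaka) − (others' welfare with Tanaka) = 408 − 402 = $6.

Tanaka pays $6.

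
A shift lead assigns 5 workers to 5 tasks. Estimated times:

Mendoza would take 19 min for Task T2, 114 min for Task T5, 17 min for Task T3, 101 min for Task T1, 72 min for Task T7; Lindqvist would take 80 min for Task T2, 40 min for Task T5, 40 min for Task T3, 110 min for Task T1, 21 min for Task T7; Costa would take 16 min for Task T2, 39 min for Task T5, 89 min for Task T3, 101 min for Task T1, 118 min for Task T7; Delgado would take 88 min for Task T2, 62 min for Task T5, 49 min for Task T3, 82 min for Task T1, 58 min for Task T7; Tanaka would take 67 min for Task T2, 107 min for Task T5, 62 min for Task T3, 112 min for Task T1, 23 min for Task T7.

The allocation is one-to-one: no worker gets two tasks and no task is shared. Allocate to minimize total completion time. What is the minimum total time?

This is the linear assignment problem.
Optimal: Mendoza→Task T3 (17 min), Lindqvist→Task T5 (40 min), Costa→Task T2 (16 min), Delgado→Task T1 (82 min), Tanaka→Task T7 (23 min) — total 17+40+16+82+23 = 178 min.
Row-greedy (each worker in turn takes its cheapest remaining task) gives 228 min, worse by 50.
Swapping Costa↔Delgado (Costa→Task T1 101 min, Delgado→Task T2 88 min) adds 91.
Checked against all permutations: 178 min is optimal.

Min total: 178 min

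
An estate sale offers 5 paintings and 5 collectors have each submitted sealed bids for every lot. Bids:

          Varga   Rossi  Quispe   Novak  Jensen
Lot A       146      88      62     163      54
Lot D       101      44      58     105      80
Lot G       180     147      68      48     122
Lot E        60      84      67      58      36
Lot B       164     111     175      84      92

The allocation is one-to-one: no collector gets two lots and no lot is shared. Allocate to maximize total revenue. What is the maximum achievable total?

Maximum total: $682

This is a one-to-one assignment (maximum-weight bipartite matching).
Optimal: Varga→Lot G ($180), Rossi→Lot E ($84), Quispe→Lot B ($175), Novak→Lot A ($163), Jensen→Lot D ($80) — total 180+84+175+163+80 = $682.
Row-greedy (each collector in turn takes its best remaining lot) gives $601, worse by 81.
Every other assignment is strictly worse.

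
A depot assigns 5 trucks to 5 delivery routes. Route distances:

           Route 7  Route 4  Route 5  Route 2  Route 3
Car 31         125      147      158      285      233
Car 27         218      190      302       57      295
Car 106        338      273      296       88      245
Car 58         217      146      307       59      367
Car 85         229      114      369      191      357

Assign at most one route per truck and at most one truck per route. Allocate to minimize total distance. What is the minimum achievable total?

Optimal: Car 31→Route 5 (158 km), Car 27→Route 2 (57 km), Car 106→Route 3 (245 km), Car 58→Route 7 (217 km), Car 85→Route 4 (114 km) — total 158+57+245+217+114 = 791 km.
Row-greedy (each truck in turn takes its cheapest remaining route) gives 942 km, worse by 151.
Next-best assignment: Car 31→Route 5, Car 27→Route 7, Car 106→Route 3, Car 58→Route 2, Car 85→Route 4 = 794 km.
Checked against all permutations: 791 km is optimal.

Minimum total: 791 km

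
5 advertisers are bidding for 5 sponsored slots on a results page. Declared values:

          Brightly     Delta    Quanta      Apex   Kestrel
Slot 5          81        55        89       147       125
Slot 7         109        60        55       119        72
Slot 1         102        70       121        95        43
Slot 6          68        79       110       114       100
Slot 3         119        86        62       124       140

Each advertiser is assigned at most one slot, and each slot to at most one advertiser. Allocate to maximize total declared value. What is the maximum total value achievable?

This is a one-to-one assignment (maximum-weight bipartite matching).
Optimal: Brightly→Slot 7 ($109), Delta→Slot 6 ($79), Quanta→Slot 1 ($121), Apex→Slot 5 ($147), Kestrel→Slot 3 ($140) — total 109+79+121+147+140 = $596.
Row-greedy (each advertiser in turn takes its best remaining slot) gives $538, worse by 58.
Next-best assignment: Brightly→Slot 7, Delta→Slot 1, Quanta→Slot 6, Apex→Slot 5, Kestrel→Slot 3 = $576.
No other one-to-one assignment exceeds $596.

Max total: $596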